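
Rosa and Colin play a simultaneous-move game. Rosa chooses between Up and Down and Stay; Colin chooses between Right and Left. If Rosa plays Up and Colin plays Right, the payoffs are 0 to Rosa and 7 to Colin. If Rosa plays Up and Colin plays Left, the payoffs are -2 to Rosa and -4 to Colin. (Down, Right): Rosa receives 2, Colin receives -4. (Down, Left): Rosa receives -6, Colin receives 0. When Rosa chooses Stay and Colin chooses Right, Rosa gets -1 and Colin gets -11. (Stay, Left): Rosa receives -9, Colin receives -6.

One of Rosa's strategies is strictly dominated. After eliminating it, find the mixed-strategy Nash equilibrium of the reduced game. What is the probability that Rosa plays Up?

p = 4/15

Rosa's strategy Stay is strictly dominated by Down: 2 > -1 and -6 > -9. Eliminate Stay.
For Colin to be willing to mix, Colin must be indifferent between Right and Left, which pins down Rosa's mix.
  Colin's payoff to Right: p·7 + (1−p)·(-4) = 11p - 4
  Colin's payoff to Left: p·(-4) + (1−p)·0 = -4p
  11p - 4 = -4p  ⇒  15p = 4  ⇒  p = 4/15.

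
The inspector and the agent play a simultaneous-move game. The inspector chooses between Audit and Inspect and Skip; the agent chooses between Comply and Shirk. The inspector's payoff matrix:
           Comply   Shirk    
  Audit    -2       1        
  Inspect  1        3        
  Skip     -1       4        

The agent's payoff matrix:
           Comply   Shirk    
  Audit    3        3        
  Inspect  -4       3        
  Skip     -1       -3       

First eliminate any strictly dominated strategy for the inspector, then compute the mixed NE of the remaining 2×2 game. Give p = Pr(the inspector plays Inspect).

p = 2/9

The inspector's strategy Audit is strictly dominated by Inspect: 1 > -2 and 3 > 1. Eliminate Audit.
For the agent to be willing to mix, the agent must be indifferent between Comply and Shirk, which pins down the inspector's mix.
  the agent's expected payoff from Comply: p·(-4) + (1−p)·(-1) = -3p - 1
  the agent's expected payoff from Shirk: p·3 + (1−p)·(-3) = 6p - 3
  -3p - 1 = 6p - 3  ⇒  -9p = -2  ⇒  p = 2/9.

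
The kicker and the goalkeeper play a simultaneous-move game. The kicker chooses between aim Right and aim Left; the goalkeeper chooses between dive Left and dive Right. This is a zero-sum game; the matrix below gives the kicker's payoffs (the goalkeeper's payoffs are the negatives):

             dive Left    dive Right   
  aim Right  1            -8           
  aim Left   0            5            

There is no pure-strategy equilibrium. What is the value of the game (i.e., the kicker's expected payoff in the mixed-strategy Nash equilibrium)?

v = 5/14

The kicker's indifference between aim Right and aim Left determines the goalkeeper's mixing probability q:
  the kicker's payoff to aim Right: q·1 + (1−q)·(-8) = 9q - 8
  the kicker's payoff to aim Left: q·0 + (1−q)·5 = -5q + 5
  9q - 8 = -5q + 5  ⇒  14q = 13  ⇒  q = 13/14.
The value is the kicker's expected payoff against this mix (using aim Right): (13/14)·1 + (1/14)·(-8) = 5/14.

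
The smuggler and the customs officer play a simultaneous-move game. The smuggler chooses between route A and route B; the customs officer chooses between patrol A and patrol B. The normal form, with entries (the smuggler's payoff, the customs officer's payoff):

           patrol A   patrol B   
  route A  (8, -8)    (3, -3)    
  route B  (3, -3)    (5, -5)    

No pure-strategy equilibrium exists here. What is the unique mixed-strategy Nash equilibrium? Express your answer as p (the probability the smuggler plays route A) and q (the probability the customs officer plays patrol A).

The smuggler's mix must leave the customs officer indifferent between patrol A and patrol B.
  the customs officer's payoff from patrol A: p·(-8) + (1−p)·(-3) = -5p - 3
  the customs officer's payoff from patrol B: p·(-3) + (1−p)·(-5) = 2p - 5
  -5p - 3 = 2p - 5  ⇒  -7p = -2  ⇒  p = 2/7.
For the smuggler to be willing to mix, the smuggler must be indifferent between route A and route B, which pins down the customs officer's mix.
  the smuggler's expected payoff from route A: q·8 + (1−q)·3 = 5q + 3
  the smuggler's expected payoff from route B: q·3 + (1−q)·5 = -2q + 5
  5q + 3 = -2q + 5  ⇒  7q = 2  ⇒  q = 2/7.

p = 2/7, q = 2/7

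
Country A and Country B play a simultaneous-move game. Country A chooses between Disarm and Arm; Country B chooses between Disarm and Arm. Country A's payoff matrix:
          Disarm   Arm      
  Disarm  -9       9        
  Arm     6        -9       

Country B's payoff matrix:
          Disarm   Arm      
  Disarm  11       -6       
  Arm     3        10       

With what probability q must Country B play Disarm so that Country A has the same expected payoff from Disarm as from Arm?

Set Country A's expected payoff from Disarm equal to that from Arm:
  Country A's payoff to Disarm: q·(-9) + (1−q)·9 = -18q + 9
  Country A's payoff to Arm: q·6 + (1−q)·(-9) = 15q - 9
  -18q + 9 = 15q - 9  ⇒  -33q = -18  ⇒  q = 6/11.

q = 6/11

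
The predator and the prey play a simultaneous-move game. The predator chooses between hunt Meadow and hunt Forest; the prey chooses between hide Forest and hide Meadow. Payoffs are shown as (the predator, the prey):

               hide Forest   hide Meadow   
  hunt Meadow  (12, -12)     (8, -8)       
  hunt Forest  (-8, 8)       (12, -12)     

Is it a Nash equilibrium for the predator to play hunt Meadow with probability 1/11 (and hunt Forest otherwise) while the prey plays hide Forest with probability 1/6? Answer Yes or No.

Given the predator's mix p = 1/11, the prey's payoff from hide Forest is 68/11 but from hide Meadow is -128/11. The prey strictly prefers hide Forest, so the prey would not mix.
So the proposed profile is not a Nash equilibrium.

No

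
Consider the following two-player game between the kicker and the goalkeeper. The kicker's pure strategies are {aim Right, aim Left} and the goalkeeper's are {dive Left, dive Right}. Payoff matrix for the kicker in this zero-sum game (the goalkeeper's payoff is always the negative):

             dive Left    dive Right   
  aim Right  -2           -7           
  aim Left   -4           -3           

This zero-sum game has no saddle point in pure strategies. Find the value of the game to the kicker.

v = -11/3

The kicker's indifference between aim Right and aim Left determines the goalkeeper's mixing probability q:
  the kicker's payoff to aim Right: q·(-2) + (1−q)·(-7) = 5q - 7
  the kicker's payoff to aim Left: q·(-4) + (1−q)·(-3) = -q - 3
  5q - 7 = -q - 3  ⇒  6q = 4  ⇒  q = 2/3.
The value is the kicker's expected payoff against this mix (using aim Right): (2/3)·(-2) + (1/3)·(-7) = -11/3.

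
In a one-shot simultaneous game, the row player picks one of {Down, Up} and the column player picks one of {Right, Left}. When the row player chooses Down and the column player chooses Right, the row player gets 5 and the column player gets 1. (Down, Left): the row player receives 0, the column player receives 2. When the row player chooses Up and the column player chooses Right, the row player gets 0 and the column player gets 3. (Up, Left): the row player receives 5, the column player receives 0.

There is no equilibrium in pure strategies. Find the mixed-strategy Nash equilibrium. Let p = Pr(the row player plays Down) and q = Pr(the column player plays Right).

p = 3/4, q = 1/2

For the column player to be willing to mix, the column player must be indifferent between Right and Left, which pins down the row player's mix.
  the column player's payoff to Right: p·1 + (1−p)·3 = -2p + 3
  the column player's payoff to Left: p·2 + (1−p)·0 = 2p
  -2p + 3 = 2p  ⇒  -4p = -3  ⇒  p = 3/4.
The row player's indifference between Down and Up determines the column player's mixing probability q:
  the row player's payoff from Down: q·5 + (1−q)·0 = 5q
  the row player's payoff from Up: q·0 + (1−q)·5 = -5q + 5
  5q = -5q + 5  ⇒  10q = 5  ⇒  q = 1/2.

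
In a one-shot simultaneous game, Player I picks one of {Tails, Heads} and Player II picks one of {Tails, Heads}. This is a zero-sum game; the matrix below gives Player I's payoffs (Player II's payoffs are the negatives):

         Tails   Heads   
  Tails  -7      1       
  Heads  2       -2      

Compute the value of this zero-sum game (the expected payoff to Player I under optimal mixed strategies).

v = -1

Set Player I's expected payoff from Tails equal to that from Heads:
  Player I's expected payoff from Tails: q·(-7) + (1−q)·1 = -8q + 1
  Player I's expected payoff from Heads: q·2 + (1−q)·(-2) = 4q - 2
  -8q + 1 = 4q - 2  ⇒  -12q = -3  ⇒  q = 1/4.
The value is Player I's expected payoff against this mix (using Tails): (1/4)·(-7) + (3/4)·1 = -1.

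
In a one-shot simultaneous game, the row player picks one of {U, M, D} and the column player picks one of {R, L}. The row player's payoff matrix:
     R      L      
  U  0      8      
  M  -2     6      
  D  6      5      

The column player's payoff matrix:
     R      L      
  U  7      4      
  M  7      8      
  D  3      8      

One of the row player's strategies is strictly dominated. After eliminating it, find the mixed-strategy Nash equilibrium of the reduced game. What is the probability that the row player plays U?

p = 5/8

The row player's strategy M is strictly dominated by U: 0 > -2 and 8 > 6. Eliminate M.
The row player's mix must leave the column player indifferent between R and L.
  the column player's payoff from R: p·7 + (1−p)·3 = 4p + 3
  the column player's payoff from L: p·4 + (1−p)·8 = -4p + 8
  4p + 3 = -4p + 8  ⇒  8p = 5  ⇒  p = 5/8.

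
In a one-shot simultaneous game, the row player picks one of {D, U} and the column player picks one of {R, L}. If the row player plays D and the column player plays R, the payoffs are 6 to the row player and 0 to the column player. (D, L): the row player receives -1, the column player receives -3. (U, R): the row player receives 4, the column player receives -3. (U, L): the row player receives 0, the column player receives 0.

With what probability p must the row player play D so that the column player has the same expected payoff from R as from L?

p = 1/2

The column player's indifference between R and L determines the row player's mixing probability p:
  the column player's payoff to R: p·0 + (1−p)·(-3) = 3p - 3
  the column player's payoff to L: p·(-3) + (1−p)·0 = -3p
  3p - 3 = -3p  ⇒  6p = 3  ⇒  p = 1/2.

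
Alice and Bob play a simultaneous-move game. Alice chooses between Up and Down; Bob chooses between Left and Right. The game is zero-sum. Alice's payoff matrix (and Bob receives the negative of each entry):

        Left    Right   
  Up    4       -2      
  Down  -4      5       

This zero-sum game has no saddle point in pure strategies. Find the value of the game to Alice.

Alice's indifference between Up and Down determines Bob's mixing probability q:
  Alice's payoff to Up: q·4 + (1−q)·(-2) = 6q - 2
  Alice's payoff to Down: q·(-4) + (1−q)·5 = -9q + 5
  6q - 2 = -9q + 5  ⇒  15q = 7  ⇒  q = 7/15.
The value is Alice's expected payoff against this mix (using Up): (7/15)·4 + (8/15)·(-2) = 4/5.

v = 4/5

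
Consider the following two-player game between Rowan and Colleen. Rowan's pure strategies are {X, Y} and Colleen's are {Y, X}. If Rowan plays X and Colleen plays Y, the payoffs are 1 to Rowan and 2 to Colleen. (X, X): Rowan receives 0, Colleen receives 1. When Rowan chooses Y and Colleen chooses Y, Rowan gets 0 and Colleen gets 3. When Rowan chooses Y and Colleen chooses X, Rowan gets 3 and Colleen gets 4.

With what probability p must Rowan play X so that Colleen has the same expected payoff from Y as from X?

For Colleen to be willing to mix, Colleen must be indifferent between Y and X, which pins down Rowan's mix.
  Colleen's expected payoff from Y: p·2 + (1−p)·3 = -p + 3
  Colleen's expected payoff from X: p·1 + (1−p)·4 = -3p + 4
  -p + 3 = -3p + 4  ⇒  2p = 1  ⇒  p = 1/2.

p = 1/2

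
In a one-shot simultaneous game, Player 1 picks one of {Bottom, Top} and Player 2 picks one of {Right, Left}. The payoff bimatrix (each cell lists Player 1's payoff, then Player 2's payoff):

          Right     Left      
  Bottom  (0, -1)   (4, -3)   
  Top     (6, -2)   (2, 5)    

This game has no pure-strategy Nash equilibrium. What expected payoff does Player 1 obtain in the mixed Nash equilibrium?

Set Player 1's expected payoff from Bottom equal to that from Top:
  Player 1's payoff from Bottom: q·0 + (1−q)·4 = -4q + 4
  Player 1's payoff from Top: q·6 + (1−q)·2 = 4q + 2
  -4q + 4 = 4q + 2  ⇒  -8q = -2  ⇒  q = 1/4.
At equilibrium Player 1 is indifferent across rows, so Player 1's payoff equals the payoff from Bottom: (1/4)·0 + (3/4)·4 = 3.

3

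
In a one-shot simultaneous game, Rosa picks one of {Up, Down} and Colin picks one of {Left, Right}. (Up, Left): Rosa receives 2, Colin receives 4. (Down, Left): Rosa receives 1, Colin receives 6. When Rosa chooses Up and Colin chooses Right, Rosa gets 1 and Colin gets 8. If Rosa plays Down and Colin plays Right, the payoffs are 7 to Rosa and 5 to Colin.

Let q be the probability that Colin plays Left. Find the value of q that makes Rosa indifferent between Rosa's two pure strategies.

Colin's mix must leave Rosa indifferent between Up and Down.
  Rosa's payoff to Up: q·2 + (1−q)·1 = q + 1
  Rosa's payoff to Down: q·1 + (1−q)·7 = -6q + 7
  q + 1 = -6q + 7  ⇒  7q = 6  ⇒  q = 6/7.

q = 6/7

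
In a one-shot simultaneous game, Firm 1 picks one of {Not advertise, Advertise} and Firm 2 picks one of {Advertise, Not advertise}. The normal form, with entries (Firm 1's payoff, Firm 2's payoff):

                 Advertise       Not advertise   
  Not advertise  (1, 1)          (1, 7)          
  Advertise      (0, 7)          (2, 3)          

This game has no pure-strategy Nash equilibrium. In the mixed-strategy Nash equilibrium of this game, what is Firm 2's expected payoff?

In a mixed equilibrium Firm 2 is indifferent between Advertise and Not advertise; this condition fixes p.
  Firm 2's payoff from Advertise: p·1 + (1−p)·7 = -6p + 7
  Firm 2's payoff from Not advertise: p·7 + (1−p)·3 = 4p + 3
  -6p + 7 = 4p + 3  ⇒  -10p = -4  ⇒  p = 2/5.
At equilibrium Firm 2 is indifferent across columns, so Firm 2's payoff equals the payoff from Advertise: (2/5)·1 + (3/5)·7 = 23/5.

23/5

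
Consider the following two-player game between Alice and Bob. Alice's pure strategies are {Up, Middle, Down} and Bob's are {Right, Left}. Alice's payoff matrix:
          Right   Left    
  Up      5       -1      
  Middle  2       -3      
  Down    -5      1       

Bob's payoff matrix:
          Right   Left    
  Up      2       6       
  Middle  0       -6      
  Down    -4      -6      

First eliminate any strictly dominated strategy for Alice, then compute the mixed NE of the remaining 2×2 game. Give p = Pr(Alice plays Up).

Alice's strategy Middle is strictly dominated by Up: 5 > 2 and -1 > -3. Eliminate Middle.
Bob's indifference between Right and Left determines Alice's mixing probability p:
  Bob's expected payoff from Right: p·2 + (1−p)·(-4) = 6p - 4
  Bob's expected payoff from Left: p·6 + (1−p)·(-6) = 12p - 6
  6p - 4 = 12p - 6  ⇒  -6p = -2  ⇒  p = 1/3.

p = 1/3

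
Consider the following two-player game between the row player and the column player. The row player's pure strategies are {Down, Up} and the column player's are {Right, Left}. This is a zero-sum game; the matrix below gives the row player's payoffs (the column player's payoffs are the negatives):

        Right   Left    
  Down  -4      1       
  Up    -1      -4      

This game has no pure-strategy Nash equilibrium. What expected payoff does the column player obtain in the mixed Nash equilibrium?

17/8

The column player's indifference between Right and Left determines the row player's mixing probability p:
  the column player's payoff from Right: p·4 + (1−p)·1 = 3p + 1
  the column player's payoff from Left: p·(-1) + (1−p)·4 = -5p + 4
  3p + 1 = -5p + 4  ⇒  8p = 3  ⇒  p = 3/8.
At equilibrium the column player is indifferent across columns, so the column player's payoff equals the payoff from Right: (3/8)·4 + (5/8)·1 = 17/8.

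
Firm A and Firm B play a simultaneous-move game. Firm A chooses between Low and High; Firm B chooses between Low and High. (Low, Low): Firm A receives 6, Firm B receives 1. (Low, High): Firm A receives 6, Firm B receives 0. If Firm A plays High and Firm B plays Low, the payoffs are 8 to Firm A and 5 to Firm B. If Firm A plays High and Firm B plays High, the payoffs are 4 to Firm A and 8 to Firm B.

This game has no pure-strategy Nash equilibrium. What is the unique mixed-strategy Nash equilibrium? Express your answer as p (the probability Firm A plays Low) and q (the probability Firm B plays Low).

In a mixed equilibrium Firm B is indifferent between Low and High; this condition fixes p.
  Firm B's payoff from Low: p·1 + (1−p)·5 = -4p + 5
  Firm B's payoff from High: p·0 + (1−p)·8 = -8p + 8
  -4p + 5 = -8p + 8  ⇒  4p = 3  ⇒  p = 3/4.
In a mixed equilibrium Firm A is indifferent between Low and High; this condition fixes q.
  Firm A's expected payoff from Low: q·6 + (1−q)·6 = 6
  Firm A's expected payoff from High: q·8 + (1−q)·4 = 4q + 4
  6 = 4q + 4  ⇒  -4q = -2  ⇒  q = 1/2.

p = 3/4, q = 1/2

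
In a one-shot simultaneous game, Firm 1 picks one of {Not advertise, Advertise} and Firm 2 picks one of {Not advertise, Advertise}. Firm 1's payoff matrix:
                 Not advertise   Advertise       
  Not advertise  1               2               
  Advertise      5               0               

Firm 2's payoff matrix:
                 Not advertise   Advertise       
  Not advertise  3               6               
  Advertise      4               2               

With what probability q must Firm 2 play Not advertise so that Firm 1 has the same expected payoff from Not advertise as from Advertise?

q = 1/3

Firm 1's indifference between Not advertise and Advertise determines Firm 2's mixing probability q:
  Firm 1's payoff from Not advertise: q·1 + (1−q)·2 = -q + 2
  Firm 1's payoff from Advertise: q·5 + (1−q)·0 = 5q
  -q + 2 = 5q  ⇒  -6q = -2  ⇒  q = 1/3.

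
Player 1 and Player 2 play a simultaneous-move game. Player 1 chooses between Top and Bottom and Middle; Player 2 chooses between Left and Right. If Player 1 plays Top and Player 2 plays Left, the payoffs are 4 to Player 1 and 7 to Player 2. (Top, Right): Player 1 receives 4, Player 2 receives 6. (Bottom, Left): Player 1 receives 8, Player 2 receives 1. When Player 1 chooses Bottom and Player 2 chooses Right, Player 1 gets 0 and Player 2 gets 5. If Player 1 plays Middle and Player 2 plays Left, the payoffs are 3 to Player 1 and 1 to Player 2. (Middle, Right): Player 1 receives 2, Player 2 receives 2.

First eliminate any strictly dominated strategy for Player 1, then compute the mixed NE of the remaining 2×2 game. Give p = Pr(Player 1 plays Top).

p = 4/5

Player 1's strategy Middle is strictly dominated by Top: 4 > 3 and 4 > 2. Eliminate Middle.
Set Player 2's expected payoff from Left equal to that from Right:
  Player 2's expected payoff from Left: p·7 + (1−p)·1 = 6p + 1
  Player 2's expected payoff from Right: p·6 + (1−p)·5 = p + 5
  6p + 1 = p + 5  ⇒  5p = 4  ⇒  p = 4/5.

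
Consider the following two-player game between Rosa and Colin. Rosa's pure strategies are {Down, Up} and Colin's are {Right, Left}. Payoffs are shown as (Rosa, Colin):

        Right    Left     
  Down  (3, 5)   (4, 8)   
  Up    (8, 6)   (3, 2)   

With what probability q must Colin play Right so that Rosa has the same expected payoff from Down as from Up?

Colin's mix must leave Rosa indifferent between Down and Up.
  Rosa's payoff to Down: q·3 + (1−q)·4 = -q + 4
  Rosa's payoff to Up: q·8 + (1−q)·3 = 5q + 3
  -q + 4 = 5q + 3  ⇒  -6q = -1  ⇒  q = 1/6.

q = 1/6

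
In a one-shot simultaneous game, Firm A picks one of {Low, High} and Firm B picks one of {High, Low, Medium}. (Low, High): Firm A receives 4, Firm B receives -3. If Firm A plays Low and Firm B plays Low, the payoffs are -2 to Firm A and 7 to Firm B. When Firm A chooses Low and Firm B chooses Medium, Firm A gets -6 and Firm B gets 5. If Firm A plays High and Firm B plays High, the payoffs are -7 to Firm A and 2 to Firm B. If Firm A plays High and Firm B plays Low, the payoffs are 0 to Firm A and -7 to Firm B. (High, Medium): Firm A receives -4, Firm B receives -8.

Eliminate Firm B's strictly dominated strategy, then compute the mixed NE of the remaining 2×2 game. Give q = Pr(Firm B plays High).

Firm B's strategy Medium is strictly dominated by Low: 7 > 5 and -7 > -8. Eliminate Medium.
For Firm A to be willing to mix, Firm A must be indifferent between Low and High, which pins down Firm B's mix.
  Firm A's payoff to Low: q·4 + (1−q)·(-2) = 6q - 2
  Firm A's payoff to High: q·(-7) + (1−q)·0 = -7q
  6q - 2 = -7q  ⇒  13q = 2  ⇒  q = 2/13.

q = 2/13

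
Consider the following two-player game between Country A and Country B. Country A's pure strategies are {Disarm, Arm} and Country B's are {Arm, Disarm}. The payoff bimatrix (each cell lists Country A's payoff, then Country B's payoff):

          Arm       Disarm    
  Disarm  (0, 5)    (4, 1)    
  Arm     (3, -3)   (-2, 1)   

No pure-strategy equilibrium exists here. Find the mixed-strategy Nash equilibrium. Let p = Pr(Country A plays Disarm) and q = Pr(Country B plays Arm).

p = 1/2, q = 2/3

Country A's mix must leave Country B indifferent between Arm and Disarm.
  Country B's expected payoff from Arm: p·5 + (1−p)·(-3) = 8p - 3
  Country B's expected payoff from Disarm: p·1 + (1−p)·1 = 1
  8p - 3 = 1  ⇒  8p = 4  ⇒  p = 1/2.
Set Country A's expected payoff from Disarm equal to that from Arm:
  Country A's payoff to Disarm: q·0 + (1−q)·4 = -4q + 4
  Country A's payoff to Arm: q·3 + (1−q)·(-2) = 5q - 2
  -4q + 4 = 5q - 2  ⇒  -9q = -6  ⇒  q = 2/3.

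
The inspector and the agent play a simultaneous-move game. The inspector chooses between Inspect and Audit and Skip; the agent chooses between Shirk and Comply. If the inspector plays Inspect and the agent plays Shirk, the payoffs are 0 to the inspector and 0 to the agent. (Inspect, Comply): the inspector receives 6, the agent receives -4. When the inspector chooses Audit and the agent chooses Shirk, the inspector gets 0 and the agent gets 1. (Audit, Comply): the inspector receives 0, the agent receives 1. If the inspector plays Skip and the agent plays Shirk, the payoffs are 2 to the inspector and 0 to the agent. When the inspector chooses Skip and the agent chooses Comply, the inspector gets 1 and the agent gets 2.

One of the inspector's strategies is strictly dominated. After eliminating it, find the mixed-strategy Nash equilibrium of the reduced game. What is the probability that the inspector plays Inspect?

p = 1/3

The inspector's strategy Audit is strictly dominated by Skip: 2 > 0 and 1 > 0. Eliminate Audit.
Set the agent's expected payoff from Shirk equal to that from Comply:
  the agent's payoff to Shirk: p·0 + (1−p)·0 = 0
  the agent's payoff to Comply: p·(-4) + (1−p)·2 = -6p + 2
  0 = -6p + 2  ⇒  6p = 2  ⇒  p = 1/3.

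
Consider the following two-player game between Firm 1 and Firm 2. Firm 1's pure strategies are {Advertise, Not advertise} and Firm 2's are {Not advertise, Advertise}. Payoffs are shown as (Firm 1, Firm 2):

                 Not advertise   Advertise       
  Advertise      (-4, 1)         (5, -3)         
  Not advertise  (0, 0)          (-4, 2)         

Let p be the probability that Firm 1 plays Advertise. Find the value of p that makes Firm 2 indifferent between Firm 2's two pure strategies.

Firm 1's mix must leave Firm 2 indifferent between Not advertise and Advertise.
  Firm 2's payoff from Not advertise: p·1 + (1−p)·0 = p
  Firm 2's payoff from Advertise: p·(-3) + (1−p)·2 = -5p + 2
  p = -5p + 2  ⇒  6p = 2  ⇒  p = 1/3.

p = 1/3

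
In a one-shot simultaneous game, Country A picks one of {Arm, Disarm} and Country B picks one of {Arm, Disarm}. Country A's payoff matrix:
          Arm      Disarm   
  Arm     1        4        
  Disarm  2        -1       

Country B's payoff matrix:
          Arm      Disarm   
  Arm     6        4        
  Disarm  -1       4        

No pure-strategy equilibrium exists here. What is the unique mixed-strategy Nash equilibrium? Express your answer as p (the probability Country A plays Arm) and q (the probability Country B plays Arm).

p = 5/7, q = 5/6

Set Country B's expected payoff from Arm equal to that from Disarm:
  Country B's payoff from Arm: p·6 + (1−p)·(-1) = 7p - 1
  Country B's payoff from Disarm: p·4 + (1−p)·4 = 4
  7p - 1 = 4  ⇒  7p = 5  ⇒  p = 5/7.
In a mixed equilibrium Country A is indifferent between Arm and Disarm; this condition fixes q.
  Country A's expected payoff from Arm: q·1 + (1−q)·4 = -3q + 4
  Country A's expected payoff from Disarm: q·2 + (1−q)·(-1) = 3q - 1
  -3q + 4 = 3q - 1  ⇒  -6q = -5  ⇒  q = 5/6.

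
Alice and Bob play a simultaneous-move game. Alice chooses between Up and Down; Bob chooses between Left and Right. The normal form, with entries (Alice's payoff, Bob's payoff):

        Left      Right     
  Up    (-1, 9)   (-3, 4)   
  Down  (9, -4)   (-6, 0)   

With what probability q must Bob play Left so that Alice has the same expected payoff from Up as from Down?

q = 3/13

Set Alice's expected payoff from Up equal to that from Down:
  Alice's payoff to Up: q·(-1) + (1−q)·(-3) = 2q - 3
  Alice's payoff to Down: q·9 + (1−q)·(-6) = 15q - 6
  2q - 3 = 15q - 6  ⇒  -13q = -3  ⇒  q = 3/13.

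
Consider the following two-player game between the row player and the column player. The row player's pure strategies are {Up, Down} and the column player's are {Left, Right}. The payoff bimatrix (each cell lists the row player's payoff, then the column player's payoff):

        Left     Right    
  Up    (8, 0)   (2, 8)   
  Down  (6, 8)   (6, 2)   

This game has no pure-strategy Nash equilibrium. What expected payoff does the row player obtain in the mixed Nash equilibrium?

6

Set the row player's expected payoff from Up equal to that from Down:
  the row player's payoff to Up: q·8 + (1−q)·2 = 6q + 2
  the row player's payoff to Down: q·6 + (1−q)·6 = 6
  6q + 2 = 6  ⇒  6q = 4  ⇒  q = 2/3.
At equilibrium the row player is indifferent across rows, so the row player's payoff equals the payoff from Up: (2/3)·8 + (1/3)·2 = 6.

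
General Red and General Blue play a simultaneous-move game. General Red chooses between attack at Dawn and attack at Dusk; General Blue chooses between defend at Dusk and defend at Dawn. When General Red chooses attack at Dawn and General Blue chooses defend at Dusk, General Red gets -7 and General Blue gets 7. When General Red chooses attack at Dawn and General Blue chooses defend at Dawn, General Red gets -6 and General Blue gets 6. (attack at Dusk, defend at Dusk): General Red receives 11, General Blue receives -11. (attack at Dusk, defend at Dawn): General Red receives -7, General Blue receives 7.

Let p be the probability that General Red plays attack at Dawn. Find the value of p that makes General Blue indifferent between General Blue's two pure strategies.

p = 18/19

General Red's mix must leave General Blue indifferent between defend at Dusk and defend at Dawn.
  General Blue's payoff from defend at Dusk: p·7 + (1−p)·(-11) = 18p - 11
  General Blue's payoff from defend at Dawn: p·6 + (1−p)·7 = -p + 7
  18p - 11 = -p + 7  ⇒  19p = 18  ⇒  p = 18/19.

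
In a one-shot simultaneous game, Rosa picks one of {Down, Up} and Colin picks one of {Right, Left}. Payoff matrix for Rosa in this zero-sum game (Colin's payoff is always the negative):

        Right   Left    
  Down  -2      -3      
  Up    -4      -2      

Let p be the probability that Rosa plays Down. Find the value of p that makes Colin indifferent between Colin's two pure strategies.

p = 2/3

Rosa's mix must leave Colin indifferent between Right and Left.
  Colin's payoff from Right: p·2 + (1−p)·4 = -2p + 4
  Colin's payoff from Left: p·3 + (1−p)·2 = p + 2
  -2p + 4 = p + 2  ⇒  -3p = -2  ⇒  p = 2/3.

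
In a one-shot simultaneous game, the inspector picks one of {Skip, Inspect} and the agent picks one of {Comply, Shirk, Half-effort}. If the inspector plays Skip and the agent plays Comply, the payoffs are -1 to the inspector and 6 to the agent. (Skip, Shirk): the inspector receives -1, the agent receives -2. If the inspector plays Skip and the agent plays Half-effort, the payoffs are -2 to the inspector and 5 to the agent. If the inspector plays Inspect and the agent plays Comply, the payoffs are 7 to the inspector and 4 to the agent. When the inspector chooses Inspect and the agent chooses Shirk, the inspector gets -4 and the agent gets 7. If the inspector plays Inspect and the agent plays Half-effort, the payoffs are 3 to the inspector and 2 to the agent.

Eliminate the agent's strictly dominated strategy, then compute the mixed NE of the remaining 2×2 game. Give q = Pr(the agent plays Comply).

The agent's strategy Half-effort is strictly dominated by Comply: 6 > 5 and 4 > 2. Eliminate Half-effort.
For the inspector to be willing to mix, the inspector must be indifferent between Skip and Inspect, which pins down the agent's mix.
  the inspector's payoff from Skip: q·(-1) + (1−q)·(-1) = -1
  the inspector's payoff from Inspect: q·7 + (1−q)·(-4) = 11q - 4
  -1 = 11q - 4  ⇒  -11q = -3  ⇒  q = 3/11.

q = 3/11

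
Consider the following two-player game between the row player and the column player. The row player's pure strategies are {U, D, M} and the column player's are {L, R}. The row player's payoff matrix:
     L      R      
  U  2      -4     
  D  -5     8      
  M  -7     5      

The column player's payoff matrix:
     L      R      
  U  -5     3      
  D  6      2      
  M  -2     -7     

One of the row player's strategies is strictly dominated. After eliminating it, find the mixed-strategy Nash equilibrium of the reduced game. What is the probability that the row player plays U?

p = 1/3

The row player's strategy M is strictly dominated by D: -5 > -7 and 8 > 5. Eliminate M.
Set the column player's expected payoff from L equal to that from R:
  the column player's payoff from L: p·(-5) + (1−p)·6 = -11p + 6
  the column player's payoff from R: p·3 + (1−p)·2 = p + 2
  -11p + 6 = p + 2  ⇒  -12p = -4  ⇒  p = 1/3.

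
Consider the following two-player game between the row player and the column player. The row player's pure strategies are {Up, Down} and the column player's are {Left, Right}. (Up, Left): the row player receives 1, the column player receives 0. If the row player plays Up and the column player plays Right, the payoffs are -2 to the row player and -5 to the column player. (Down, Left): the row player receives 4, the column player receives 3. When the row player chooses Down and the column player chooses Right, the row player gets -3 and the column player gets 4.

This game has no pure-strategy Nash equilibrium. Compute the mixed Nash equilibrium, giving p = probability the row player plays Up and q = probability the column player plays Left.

The column player's indifference between Left and Right determines the row player's mixing probability p:
  the column player's payoff to Left: p·0 + (1−p)·3 = -3p + 3
  the column player's payoff to Right: p·(-5) + (1−p)·4 = -9p + 4
  -3p + 3 = -9p + 4  ⇒  6p = 1  ⇒  p = 1/6.
Set the row player's expected payoff from Up equal to that from Down:
  the row player's expected payoff from Up: q·1 + (1−q)·(-2) = 3q - 2
  the row player's expected payoff from Down: q·4 + (1−q)·(-3) = 7q - 3
  3q - 2 = 7q - 3  ⇒  -4q = -1  ⇒  q = 1/4.

p = 1/6, q = 1/4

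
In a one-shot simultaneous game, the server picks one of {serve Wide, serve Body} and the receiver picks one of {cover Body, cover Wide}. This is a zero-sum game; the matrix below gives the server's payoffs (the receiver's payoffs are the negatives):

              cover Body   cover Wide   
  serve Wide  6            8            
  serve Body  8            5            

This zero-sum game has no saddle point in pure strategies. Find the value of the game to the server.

v = 34/5

For the server to be willing to mix, the server must be indifferent between serve Wide and serve Body, which pins down the receiver's mix.
  the server's payoff from serve Wide: q·6 + (1−q)·8 = -2q + 8
  the server's payoff from serve Body: q·8 + (1−q)·5 = 3q + 5
  -2q + 8 = 3q + 5  ⇒  -5q = -3  ⇒  q = 3/5.
The value is the server's expected payoff against this mix (using serve Wide): (3/5)·6 + (2/5)·8 = 34/5.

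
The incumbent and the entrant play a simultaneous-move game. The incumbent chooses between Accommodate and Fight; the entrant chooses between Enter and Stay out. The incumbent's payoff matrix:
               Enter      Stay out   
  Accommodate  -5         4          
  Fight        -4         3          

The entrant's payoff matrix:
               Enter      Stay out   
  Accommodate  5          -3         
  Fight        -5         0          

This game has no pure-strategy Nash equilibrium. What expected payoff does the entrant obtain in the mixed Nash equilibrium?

The entrant's indifference between Enter and Stay out determines the incumbent's mixing probability p:
  the entrant's expected payoff from Enter: p·5 + (1−p)·(-5) = 10p - 5
  the entrant's expected payoff from Stay out: p·(-3) + (1−p)·0 = -3p
  10p - 5 = -3p  ⇒  13p = 5  ⇒  p = 5/13.
At equilibrium the entrant is indifferent across columns, so the entrant's payoff equals the payoff from Enter: (5/13)·5 + (8/13)·(-5) = -15/13.

-15/13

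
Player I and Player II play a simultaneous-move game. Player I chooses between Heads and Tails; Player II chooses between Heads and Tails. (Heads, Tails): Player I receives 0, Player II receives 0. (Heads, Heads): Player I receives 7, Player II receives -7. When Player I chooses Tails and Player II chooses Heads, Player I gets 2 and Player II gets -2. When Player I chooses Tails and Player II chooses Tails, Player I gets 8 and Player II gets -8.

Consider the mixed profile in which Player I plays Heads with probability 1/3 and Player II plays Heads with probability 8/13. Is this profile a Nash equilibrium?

No

Given Player I's mix p = 1/3, Player II's payoff from Heads is -11/3 but from Tails is -16/3. Player II strictly prefers Heads, so Player II would not mix.
So the proposed profile is not a Nash equilibrium.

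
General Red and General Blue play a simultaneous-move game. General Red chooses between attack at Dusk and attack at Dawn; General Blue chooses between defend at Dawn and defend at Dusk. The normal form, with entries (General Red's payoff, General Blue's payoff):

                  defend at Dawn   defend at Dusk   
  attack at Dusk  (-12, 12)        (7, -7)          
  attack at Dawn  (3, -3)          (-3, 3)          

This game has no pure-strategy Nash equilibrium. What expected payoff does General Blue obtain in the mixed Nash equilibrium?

Set General Blue's expected payoff from defend at Dawn equal to that from defend at Dusk:
  General Blue's payoff from defend at Dawn: p·12 + (1−p)·(-3) = 15p - 3
  General Blue's payoff from defend at Dusk: p·(-7) + (1−p)·3 = -10p + 3
  15p - 3 = -10p + 3  ⇒  25p = 6  ⇒  p = 6/25.
At equilibrium General Blue is indifferent across columns, so General Blue's payoff equals the payoff from defend at Dawn: (6/25)·12 + (19/25)·(-3) = 3/5.

3/5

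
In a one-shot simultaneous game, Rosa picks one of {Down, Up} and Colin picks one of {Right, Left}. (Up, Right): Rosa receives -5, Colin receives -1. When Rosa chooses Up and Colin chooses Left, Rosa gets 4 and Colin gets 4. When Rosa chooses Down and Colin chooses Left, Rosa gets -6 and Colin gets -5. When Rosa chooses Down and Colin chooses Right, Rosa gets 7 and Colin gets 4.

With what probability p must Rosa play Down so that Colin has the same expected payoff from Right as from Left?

Colin's indifference between Right and Left determines Rosa's mixing probability p:
  Colin's payoff from Right: p·4 + (1−p)·(-1) = 5p - 1
  Colin's payoff from Left: p·(-5) + (1−p)·4 = -9p + 4
  5p - 1 = -9p + 4  ⇒  14p = 5  ⇒  p = 5/14.

p = 5/14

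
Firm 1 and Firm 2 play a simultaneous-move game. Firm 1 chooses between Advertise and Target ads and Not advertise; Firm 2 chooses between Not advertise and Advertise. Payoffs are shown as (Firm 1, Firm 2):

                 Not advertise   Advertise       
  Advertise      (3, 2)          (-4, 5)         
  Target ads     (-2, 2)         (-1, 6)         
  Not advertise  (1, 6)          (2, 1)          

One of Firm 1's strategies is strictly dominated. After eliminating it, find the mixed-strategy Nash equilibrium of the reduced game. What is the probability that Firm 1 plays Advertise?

Firm 1's strategy Target ads is strictly dominated by Not advertise: 1 > -2 and 2 > -1. Eliminate Target ads.
Firm 2's indifference between Not advertise and Advertise determines Firm 1's mixing probability p:
  Firm 2's payoff to Not advertise: p·2 + (1−p)·6 = -4p + 6
  Firm 2's payoff to Advertise: p·5 + (1−p)·1 = 4p + 1
  -4p + 6 = 4p + 1  ⇒  -8p = -5  ⇒  p = 5/8.

p = 5/8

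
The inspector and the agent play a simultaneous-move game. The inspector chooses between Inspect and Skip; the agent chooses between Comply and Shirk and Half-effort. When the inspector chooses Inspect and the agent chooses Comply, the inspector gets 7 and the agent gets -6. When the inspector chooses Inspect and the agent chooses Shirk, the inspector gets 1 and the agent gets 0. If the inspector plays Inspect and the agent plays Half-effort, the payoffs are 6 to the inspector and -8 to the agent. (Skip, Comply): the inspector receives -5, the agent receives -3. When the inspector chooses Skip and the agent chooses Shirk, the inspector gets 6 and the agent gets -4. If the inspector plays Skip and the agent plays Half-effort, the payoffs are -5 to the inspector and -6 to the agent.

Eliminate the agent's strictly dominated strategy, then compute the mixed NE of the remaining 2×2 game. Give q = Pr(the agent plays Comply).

q = 5/17

The agent's strategy Half-effort is strictly dominated by Comply: -6 > -8 and -3 > -6. Eliminate Half-effort.
The inspector's indifference between Inspect and Skip determines the agent's mixing probability q:
  the inspector's expected payoff from Inspect: q·7 + (1−q)·1 = 6q + 1
  the inspector's expected payoff from Skip: q·(-5) + (1−q)·6 = -11q + 6
  6q + 1 = -11q + 6  ⇒  17q = 5  ⇒  q = 5/17.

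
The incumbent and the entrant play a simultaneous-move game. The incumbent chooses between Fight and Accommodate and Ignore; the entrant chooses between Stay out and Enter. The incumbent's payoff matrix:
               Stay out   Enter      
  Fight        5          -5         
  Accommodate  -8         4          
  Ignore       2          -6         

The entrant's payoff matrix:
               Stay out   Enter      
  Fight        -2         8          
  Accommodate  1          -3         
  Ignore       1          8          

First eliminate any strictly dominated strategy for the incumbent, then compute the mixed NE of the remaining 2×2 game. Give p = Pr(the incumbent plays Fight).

The incumbent's strategy Ignore is strictly dominated by Fight: 5 > 2 and -5 > -6. Eliminate Ignore.
For the entrant to be willing to mix, the entrant must be indifferent between Stay out and Enter, which pins down the incumbent's mix.
  the entrant's expected payoff from Stay out: p·(-2) + (1−p)·1 = -3p + 1
  the entrant's expected payoff from Enter: p·8 + (1−p)·(-3) = 11p - 3
  -3p + 1 = 11p - 3  ⇒  -14p = -4  ⇒  p = 2/7.

p = 2/7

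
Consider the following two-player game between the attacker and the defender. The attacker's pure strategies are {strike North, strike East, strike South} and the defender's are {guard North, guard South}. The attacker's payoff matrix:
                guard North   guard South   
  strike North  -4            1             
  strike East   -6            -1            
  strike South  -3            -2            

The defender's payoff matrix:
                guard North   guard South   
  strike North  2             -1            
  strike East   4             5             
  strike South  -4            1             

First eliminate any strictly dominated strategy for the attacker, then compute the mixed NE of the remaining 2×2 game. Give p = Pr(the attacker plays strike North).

p = 5/8

The attacker's strategy strike East is strictly dominated by strike North: -4 > -6 and 1 > -1. Eliminate strike East.
Set the defender's expected payoff from guard North equal to that from guard South:
  the defender's payoff to guard North: p·2 + (1−p)·(-4) = 6p - 4
  the defender's payoff to guard South: p·(-1) + (1−p)·1 = -2p + 1
  6p - 4 = -2p + 1  ⇒  8p = 5  ⇒  p = 5/8.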